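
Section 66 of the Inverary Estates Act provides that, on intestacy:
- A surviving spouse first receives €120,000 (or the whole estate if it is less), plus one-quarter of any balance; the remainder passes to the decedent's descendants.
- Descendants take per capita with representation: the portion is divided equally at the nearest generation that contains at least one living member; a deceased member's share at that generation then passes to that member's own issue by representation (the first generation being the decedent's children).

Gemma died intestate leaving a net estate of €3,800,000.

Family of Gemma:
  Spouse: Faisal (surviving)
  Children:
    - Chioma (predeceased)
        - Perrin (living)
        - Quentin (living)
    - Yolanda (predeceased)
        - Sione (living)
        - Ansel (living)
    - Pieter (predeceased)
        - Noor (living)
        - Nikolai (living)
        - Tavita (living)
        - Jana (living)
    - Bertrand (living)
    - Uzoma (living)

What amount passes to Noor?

Noor receives €138,000.

Faisal first takes €120,000, leaving a balance of €3,680,000. Faisal then takes one-quarter of the balance (€920,000), for a total of €1,040,000. The remaining €2,760,000 passes to the descendants.
The descendants' portion (€2,760,000) is divided into 5 shares of €552,000: Bertrand and Uzoma each take €552,000; Chioma's €552,000 share passes to Chioma's issue; Yolanda's €552,000 share passes to Yolanda's issue; Pieter's €552,000 share passes to Pieter's issue.
Chioma's share (€552,000) is divided into 2 shares of €276,000: Perrin and Quentin each take €276,000.
Yolanda's share (€552,000) is divided into 2 shares of €276,000: Sione and Ansel each take €276,000.
Pieter's share (€552,000) is divided into 4 shares of €138,000: Noor, Nikolai, Tavita, and Jana each take €138,000.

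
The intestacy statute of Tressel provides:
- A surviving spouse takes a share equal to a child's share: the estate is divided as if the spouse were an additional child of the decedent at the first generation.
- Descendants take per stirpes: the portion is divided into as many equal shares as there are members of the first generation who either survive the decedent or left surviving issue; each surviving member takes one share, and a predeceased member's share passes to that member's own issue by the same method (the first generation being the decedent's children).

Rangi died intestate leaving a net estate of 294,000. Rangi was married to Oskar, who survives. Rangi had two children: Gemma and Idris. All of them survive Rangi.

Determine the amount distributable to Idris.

Idris receives 98,000.

The spouse counts as an additional share at the children's level, so there are 3 primary shares of 98,000. Oskar takes one such share (98,000).
The children's combined portion (196,000) is divided into 2 shares of 98,000: Gemma and Idris each take 98,000.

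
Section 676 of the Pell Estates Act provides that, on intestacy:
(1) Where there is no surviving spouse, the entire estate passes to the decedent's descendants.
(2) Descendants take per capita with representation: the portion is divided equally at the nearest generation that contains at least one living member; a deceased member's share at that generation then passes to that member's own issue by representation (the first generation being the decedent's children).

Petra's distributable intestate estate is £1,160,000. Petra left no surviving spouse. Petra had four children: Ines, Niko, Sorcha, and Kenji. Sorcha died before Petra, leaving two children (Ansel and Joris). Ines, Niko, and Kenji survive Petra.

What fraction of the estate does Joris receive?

The entire £1,160,000 passes to the descendants.
That amount (£1,160,000) is divided into 4 shares of £290,000: Ines, Niko, and Kenji each take £290,000; Sorcha's £290,000 share passes to Sorcha's issue.
Sorcha's share (£290,000) is divided into 2 shares of £145,000: Ansel and Joris each take £145,000.

Joris receives 1/8 of the estate.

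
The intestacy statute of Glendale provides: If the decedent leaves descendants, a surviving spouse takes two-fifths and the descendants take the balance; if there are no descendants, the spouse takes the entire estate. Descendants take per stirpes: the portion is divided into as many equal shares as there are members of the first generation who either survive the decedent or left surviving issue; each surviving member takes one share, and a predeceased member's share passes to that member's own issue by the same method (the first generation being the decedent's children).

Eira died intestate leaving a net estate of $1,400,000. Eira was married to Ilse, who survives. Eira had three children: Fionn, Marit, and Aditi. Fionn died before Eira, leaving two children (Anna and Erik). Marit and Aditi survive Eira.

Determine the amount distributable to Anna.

Anna receives $140,000.

Ilse takes two-fifths of $1,400,000 = $560,000. The remaining $840,000 passes to the descendants.
The descendants' portion ($840,000) is divided into 3 shares of $280,000: Marit and Aditi each take $280,000; Fionn's $280,000 share passes to Fionn's issue.
Fionn's share ($280,000) is divided into 2 shares of $140,000: Anna and Erik each take $140,000.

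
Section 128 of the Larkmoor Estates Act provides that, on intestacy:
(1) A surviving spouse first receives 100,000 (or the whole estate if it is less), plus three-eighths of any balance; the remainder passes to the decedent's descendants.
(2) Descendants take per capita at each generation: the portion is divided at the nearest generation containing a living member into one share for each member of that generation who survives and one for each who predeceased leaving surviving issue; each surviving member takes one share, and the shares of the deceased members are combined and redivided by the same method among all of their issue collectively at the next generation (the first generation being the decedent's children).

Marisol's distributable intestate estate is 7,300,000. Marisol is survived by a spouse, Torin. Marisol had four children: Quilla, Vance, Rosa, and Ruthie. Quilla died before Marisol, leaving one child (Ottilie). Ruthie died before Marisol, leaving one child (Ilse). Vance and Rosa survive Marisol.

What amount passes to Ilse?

Torin first takes 100,000, leaving a balance of 7,200,000. Torin then takes three-eighths of the balance (2,700,000), for a total of 2,800,000. The remaining 4,500,000 passes to the descendants.
The descendants' portion (4,500,000) is divided at the children's generation into 4 shares of 1,125,000. Vance and Rosa each take 1,125,000. The 2 shares of the deceased (Quilla and Ruthie) are combined into a pool of 2,250,000.
That pool (2,250,000) is divided at the grandchildren's generation equally among Ottilie and Ilse: 1,125,000 each.

Ilse receives 1,125,000.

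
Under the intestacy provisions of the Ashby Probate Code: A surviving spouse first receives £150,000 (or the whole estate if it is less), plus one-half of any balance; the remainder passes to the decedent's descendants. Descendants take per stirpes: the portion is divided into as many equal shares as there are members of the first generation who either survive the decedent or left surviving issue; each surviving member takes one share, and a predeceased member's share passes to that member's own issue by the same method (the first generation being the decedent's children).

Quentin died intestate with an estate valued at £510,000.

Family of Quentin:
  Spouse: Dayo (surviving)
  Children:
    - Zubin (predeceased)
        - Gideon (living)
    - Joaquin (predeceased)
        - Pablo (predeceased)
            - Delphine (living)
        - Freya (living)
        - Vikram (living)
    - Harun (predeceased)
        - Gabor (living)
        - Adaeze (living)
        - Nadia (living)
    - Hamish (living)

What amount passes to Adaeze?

Dayo first takes £150,000, leaving a balance of £360,000. Dayo then takes one-half of the balance (£180,000), for a total of £330,000. The remaining £180,000 passes to the descendants.
The descendants' portion (£180,000) is divided into 4 shares of £45,000: Hamish takes £45,000; Zubin's £45,000 share passes to Zubin's issue; Joaquin's £45,000 share passes to Joaquin's issue; Harun's £45,000 share passes to Harun's issue.
Zubin's share (£45,000) passes entirely to Gideon.
Joaquin's share (£45,000) is divided into 3 shares of £15,000: Freya and Vikram each take £15,000; Pablo's £15,000 share passes to Pablo's issue.
Pablo's share (£15,000) passes entirely to Delphine.
Harun's share (£45,000) is divided into 3 shares of £15,000: Gabor, Adaeze, and Nadia each take £15,000.

Adaeze receives £15,000.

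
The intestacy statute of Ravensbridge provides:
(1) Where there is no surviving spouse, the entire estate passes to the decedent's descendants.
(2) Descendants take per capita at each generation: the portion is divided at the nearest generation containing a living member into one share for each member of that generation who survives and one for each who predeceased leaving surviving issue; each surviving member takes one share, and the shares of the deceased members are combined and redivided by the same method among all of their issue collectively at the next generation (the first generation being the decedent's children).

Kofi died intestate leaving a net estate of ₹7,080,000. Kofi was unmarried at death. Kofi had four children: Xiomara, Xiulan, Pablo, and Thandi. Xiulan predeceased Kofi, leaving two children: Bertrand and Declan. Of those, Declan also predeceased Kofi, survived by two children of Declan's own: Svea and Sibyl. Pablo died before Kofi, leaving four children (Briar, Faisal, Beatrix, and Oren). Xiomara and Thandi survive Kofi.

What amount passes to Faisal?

The entire ₹7,080,000 passes to the descendants.
That amount (₹7,080,000) is divided at the children's generation into 4 shares of ₹1,770,000. Xiomara and Thandi each take ₹1,770,000. The 2 shares of the deceased (Xiulan and Pablo) are combined into a pool of ₹3,540,000.
That pool (₹3,540,000) is divided at the grandchildren's generation into 6 shares of ₹590,000. Bertrand, Briar, Faisal, Beatrix, and Oren each take ₹590,000. The remaining share for the deceased Declan (₹590,000) is carried to the next generation.
That pool (₹590,000) is divided at the great-grandchildren's generation equally among Svea and Sibyl: ₹295,000 each.

Faisal receives ₹590,000.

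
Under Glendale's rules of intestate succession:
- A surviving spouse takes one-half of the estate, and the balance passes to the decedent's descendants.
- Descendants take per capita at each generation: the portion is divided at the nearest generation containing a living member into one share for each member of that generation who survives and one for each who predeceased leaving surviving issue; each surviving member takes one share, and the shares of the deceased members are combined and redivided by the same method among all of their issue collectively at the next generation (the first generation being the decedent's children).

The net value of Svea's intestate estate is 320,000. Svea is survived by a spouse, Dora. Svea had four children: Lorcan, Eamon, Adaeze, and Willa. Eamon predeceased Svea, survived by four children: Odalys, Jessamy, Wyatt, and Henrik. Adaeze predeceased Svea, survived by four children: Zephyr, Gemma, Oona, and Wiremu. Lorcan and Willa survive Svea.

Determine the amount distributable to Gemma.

Gemma receives 10,000.

Dora takes one-half of 320,000 = 160,000. The remaining 160,000 passes to the descendants.
The descendants' portion (160,000) is divided at the children's generation into 4 shares of 40,000. Lorcan and Willa each take 40,000. The 2 shares of the deceased (Eamon and Adaeze) are combined into a pool of 80,000.
That pool (80,000) is divided at the grandchildren's generation equally among Odalys, Jessamy, Wyatt, Henrik, Zephyr, Gemma, Oona, and Wiremu: 10,000 each.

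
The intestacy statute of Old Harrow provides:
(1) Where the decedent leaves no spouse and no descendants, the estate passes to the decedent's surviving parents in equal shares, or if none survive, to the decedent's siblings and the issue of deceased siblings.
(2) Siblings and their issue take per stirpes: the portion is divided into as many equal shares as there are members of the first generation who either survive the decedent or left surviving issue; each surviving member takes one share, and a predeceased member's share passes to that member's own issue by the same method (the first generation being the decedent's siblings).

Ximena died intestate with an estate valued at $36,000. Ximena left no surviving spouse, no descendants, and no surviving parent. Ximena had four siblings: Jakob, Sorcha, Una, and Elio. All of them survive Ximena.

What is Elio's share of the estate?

The entire $36,000 passes to the siblings and their issue.
That amount ($36,000) is divided into 4 shares of $9,000: Jakob, Sorcha, Una, and Elio each take $9,000.

Elio receives $9,000.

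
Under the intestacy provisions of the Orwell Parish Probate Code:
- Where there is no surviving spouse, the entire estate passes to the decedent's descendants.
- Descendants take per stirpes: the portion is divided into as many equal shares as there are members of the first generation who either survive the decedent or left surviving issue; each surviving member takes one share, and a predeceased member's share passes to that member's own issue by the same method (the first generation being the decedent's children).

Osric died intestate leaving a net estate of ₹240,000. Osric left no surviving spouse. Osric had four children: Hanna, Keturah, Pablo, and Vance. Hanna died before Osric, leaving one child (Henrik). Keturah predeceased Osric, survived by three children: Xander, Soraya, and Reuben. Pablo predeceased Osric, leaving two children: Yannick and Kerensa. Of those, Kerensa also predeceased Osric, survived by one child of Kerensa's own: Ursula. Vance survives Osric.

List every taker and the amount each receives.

The entire ₹240,000 passes to the descendants.
That amount (₹240,000) is divided into 4 shares of ₹60,000: Vance takes ₹60,000; Hanna's ₹60,000 share passes to Hanna's issue; Keturah's ₹60,000 share passes to Keturah's issue; Pablo's ₹60,000 share passes to Pablo's issue.
Hanna's share (₹60,000) passes entirely to Henrik.
Keturah's share (₹60,000) is divided into 3 shares of ₹20,000: Xander, Soraya, and Reuben each take ₹20,000.
Pablo's share (₹60,000) is divided into 2 shares of ₹30,000: Yannick takes ₹30,000; Kerensa's ₹30,000 share passes to Kerensa's issue.
Kerensa's share (₹30,000) passes entirely to Ursula.

Henrik: ₹60,000; Xander: ₹20,000; Soraya: ₹20,000; Reuben: ₹20,000; Yannick: ₹30,000; Ursula: ₹30,000; Vance: ₹60,000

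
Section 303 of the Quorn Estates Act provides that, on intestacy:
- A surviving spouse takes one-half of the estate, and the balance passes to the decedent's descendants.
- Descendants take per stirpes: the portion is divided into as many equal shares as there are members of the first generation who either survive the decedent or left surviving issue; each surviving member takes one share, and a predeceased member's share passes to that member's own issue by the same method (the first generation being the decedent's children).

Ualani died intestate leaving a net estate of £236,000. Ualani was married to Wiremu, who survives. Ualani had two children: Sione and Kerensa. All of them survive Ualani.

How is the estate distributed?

Wiremu: £118,000; Sione: £59,000; Kerensa: £59,000

Wiremu takes one-half of £236,000 = £118,000. The remaining £118,000 passes to the descendants.
The descendants' portion (£118,000) is divided into 2 shares of £59,000: Sione and Kerensa each take £59,000.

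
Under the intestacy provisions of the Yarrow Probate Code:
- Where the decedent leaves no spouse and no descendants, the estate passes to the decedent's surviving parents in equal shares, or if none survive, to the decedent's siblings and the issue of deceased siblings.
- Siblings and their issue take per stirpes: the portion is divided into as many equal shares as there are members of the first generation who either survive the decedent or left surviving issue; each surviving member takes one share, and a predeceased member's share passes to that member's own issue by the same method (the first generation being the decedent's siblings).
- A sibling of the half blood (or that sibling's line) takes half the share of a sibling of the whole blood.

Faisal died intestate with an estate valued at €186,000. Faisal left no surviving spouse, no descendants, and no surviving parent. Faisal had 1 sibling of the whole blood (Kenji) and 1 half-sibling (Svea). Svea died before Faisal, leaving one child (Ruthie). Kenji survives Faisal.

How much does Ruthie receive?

The entire €186,000 passes to the siblings and their issue.
Counting each half-blood sibling's line as half a unit, there are 3/2 units in €186,000, so one unit is €124,000. Whole-blood lines (Kenji) take €124,000 each; half-blood lines (Svea) take €62,000 each.
Svea's share (€62,000) passes entirely to Ruthie.

Ruthie receives €62,000.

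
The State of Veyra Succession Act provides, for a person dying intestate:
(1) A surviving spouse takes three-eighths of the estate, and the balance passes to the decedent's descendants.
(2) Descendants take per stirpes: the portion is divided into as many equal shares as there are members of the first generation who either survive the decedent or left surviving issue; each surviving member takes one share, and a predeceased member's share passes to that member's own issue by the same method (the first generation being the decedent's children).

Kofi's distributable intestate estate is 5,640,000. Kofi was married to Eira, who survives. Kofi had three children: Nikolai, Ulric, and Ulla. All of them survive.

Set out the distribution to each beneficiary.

Eira: 2,115,000; Nikolai: 1,175,000; Ulric: 1,175,000; Ulla: 1,175,000

Eira takes three-eighths of 5,640,000 = 2,115,000. The remaining 3,525,000 passes to the descendants.
The descendants' portion (3,525,000) is divided into 3 shares of 1,175,000: Nikolai, Ulric, and Ulla each take 1,175,000.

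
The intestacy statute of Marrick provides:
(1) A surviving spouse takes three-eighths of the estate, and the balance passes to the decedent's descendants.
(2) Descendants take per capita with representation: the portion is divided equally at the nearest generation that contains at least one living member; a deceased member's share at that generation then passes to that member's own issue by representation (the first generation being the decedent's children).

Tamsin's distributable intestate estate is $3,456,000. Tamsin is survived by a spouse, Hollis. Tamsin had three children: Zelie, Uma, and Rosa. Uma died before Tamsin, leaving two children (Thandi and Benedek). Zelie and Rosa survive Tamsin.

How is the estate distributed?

Hollis takes three-eighths of $3,456,000 = $1,296,000. The remaining $2,160,000 passes to the descendants.
The descendants' portion ($2,160,000) is divided into 3 shares of $720,000: Zelie and Rosa each take $720,000; Uma's $720,000 share passes to Uma's issue.
Uma's share ($720,000) is divided into 2 shares of $360,000: Thandi and Benedek each take $360,000.

Hollis: $1,296,000; Zelie: $720,000; Thandi: $360,000; Benedek: $360,000; Rosa: $720,000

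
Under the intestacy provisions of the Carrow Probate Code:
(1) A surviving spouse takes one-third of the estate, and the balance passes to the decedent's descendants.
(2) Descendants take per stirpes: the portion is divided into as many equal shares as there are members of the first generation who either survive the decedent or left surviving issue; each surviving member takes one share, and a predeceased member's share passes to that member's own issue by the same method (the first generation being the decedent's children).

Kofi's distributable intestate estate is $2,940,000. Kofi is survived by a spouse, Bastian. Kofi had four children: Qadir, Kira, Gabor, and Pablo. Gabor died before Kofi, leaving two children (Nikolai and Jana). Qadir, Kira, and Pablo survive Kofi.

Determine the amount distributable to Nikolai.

Nikolai receives $245,000.

Bastian takes one-third of $2,940,000 = $980,000. The remaining $1,960,000 passes to the descendants.
The descendants' portion ($1,960,000) is divided into 4 shares of $490,000: Qadir, Kira, and Pablo each take $490,000; Gabor's $490,000 share passes to Gabor's issue.
Gabor's share ($490,000) is divided into 2 shares of $245,000: Nikolai and Jana each take $245,000.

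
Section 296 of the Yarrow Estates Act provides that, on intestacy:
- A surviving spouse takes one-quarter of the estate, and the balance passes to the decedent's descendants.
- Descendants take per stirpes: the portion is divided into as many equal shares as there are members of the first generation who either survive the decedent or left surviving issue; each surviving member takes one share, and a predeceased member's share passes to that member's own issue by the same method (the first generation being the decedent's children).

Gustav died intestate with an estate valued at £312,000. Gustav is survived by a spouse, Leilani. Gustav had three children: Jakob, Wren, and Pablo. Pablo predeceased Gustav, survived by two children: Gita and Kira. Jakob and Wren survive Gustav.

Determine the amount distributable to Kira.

Kira receives £39,000.

Leilani takes one-quarter of £312,000 = £78,000. The remaining £234,000 passes to the descendants.
The descendants' portion (£234,000) is divided into 3 shares of £78,000: Jakob and Wren each take £78,000; Pablo's £78,000 share passes to Pablo's issue.
Pablo's share (£78,000) is divided into 2 shares of £39,000: Gita and Kira each take £39,000.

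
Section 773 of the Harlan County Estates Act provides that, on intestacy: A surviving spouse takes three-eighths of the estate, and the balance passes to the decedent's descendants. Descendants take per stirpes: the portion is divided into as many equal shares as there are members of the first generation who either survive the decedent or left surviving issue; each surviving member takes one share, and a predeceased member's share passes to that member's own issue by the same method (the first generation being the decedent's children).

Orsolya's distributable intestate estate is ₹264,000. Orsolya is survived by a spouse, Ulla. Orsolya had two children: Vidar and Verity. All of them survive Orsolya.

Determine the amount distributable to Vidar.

Vidar receives ₹82,500.

Ulla takes three-eighths of ₹264,000 = ₹99,000. The remaining ₹165,000 passes to the descendants.
The descendants' portion (₹165,000) is divided into 2 shares of ₹82,500: Vidar and Verity each take ₹82,500.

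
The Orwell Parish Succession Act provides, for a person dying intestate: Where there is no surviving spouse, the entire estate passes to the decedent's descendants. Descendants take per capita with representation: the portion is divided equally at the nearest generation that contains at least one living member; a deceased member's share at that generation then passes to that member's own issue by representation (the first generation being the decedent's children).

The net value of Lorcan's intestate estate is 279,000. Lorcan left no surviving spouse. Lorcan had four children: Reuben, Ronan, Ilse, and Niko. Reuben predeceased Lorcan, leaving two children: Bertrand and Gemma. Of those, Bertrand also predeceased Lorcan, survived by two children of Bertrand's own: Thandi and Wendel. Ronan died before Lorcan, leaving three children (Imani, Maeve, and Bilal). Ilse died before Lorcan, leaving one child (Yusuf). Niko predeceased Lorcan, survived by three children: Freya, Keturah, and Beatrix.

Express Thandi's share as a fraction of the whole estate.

The entire 279,000 passes to the descendants.
No child survives, so the initial division is made at the grandchildren's generation.
That amount (279,000) is divided into 9 shares of 31,000: Gemma, Imani, Maeve, Bilal, Yusuf, Freya, Keturah, and Beatrix each take 31,000; Bertrand's 31,000 share passes to Bertrand's issue.
Bertrand's share (31,000) is divided into 2 shares of 15,500: Thandi and Wendel each take 15,500.

Thandi receives 1/18 of the estate.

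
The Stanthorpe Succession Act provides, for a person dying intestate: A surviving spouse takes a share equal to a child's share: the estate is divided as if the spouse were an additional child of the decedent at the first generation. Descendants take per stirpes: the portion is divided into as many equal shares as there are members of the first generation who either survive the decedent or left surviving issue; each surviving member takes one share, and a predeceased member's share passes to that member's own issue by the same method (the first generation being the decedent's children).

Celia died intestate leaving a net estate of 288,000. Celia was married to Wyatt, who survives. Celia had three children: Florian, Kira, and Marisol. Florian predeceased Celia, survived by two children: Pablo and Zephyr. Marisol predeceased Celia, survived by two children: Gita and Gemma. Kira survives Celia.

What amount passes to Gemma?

Gemma receives 36,000.

The spouse counts as an additional share at the children's level, so there are 4 primary shares of 72,000. Wyatt takes one such share (72,000).
The children's combined portion (216,000) is divided into 3 shares of 72,000: Kira takes 72,000; Florian's 72,000 share passes to Florian's issue; Marisol's 72,000 share passes to Marisol's issue.
Florian's share (72,000) is divided into 2 shares of 36,000: Pablo and Zephyr each take 36,000.
Marisol's share (72,000) is divided into 2 shares of 36,000: Gita and Gemma each take 36,000.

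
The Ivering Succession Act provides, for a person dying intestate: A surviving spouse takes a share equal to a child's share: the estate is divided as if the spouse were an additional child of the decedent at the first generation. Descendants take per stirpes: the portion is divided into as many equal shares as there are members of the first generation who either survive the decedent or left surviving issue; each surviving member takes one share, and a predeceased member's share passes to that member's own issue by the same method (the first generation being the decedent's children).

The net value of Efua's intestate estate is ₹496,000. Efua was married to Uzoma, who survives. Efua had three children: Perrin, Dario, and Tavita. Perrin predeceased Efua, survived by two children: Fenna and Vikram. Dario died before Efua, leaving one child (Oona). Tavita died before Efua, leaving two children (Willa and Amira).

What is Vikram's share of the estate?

Vikram receives ₹62,000.

The spouse counts as an additional share at the children's level, so there are 4 primary shares of ₹124,000. Uzoma takes one such share (₹124,000).
The children's combined portion (₹372,000) is divided into 3 shares of ₹124,000: Perrin's ₹124,000 share passes to Perrin's issue; Dario's ₹124,000 share passes to Dario's issue; Tavita's ₹124,000 share passes to Tavita's issue.
Perrin's share (₹124,000) is divided into 2 shares of ₹62,000: Fenna and Vikram each take ₹62,000.
Dario's share (₹124,000) passes entirely to Oona.
Tavita's share (₹124,000) is divided into 2 shares of ₹62,000: Willa and Amira each take ₹62,000.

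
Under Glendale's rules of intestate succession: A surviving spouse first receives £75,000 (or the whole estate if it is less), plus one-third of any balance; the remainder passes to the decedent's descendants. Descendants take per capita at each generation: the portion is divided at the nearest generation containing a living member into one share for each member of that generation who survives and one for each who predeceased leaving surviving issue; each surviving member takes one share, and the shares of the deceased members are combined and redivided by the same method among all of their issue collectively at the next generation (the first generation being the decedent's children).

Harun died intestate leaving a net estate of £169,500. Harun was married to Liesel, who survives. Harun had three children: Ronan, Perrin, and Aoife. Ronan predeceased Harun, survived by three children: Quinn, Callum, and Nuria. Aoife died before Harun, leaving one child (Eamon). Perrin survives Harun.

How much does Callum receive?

Callum receives £10,500.

Liesel first takes £75,000, leaving a balance of £94,500. Liesel then takes one-third of the balance (£31,500), for a total of £106,500. The remaining £63,000 passes to the descendants.
The descendants' portion (£63,000) is divided at the children's generation into 3 shares of £21,000. Perrin takes £21,000. The 2 shares of the deceased (Ronan and Aoife) are combined into a pool of £42,000.
That pool (£42,000) is divided at the grandchildren's generation equally among Quinn, Callum, Nuria, and Eamon: £10,500 each.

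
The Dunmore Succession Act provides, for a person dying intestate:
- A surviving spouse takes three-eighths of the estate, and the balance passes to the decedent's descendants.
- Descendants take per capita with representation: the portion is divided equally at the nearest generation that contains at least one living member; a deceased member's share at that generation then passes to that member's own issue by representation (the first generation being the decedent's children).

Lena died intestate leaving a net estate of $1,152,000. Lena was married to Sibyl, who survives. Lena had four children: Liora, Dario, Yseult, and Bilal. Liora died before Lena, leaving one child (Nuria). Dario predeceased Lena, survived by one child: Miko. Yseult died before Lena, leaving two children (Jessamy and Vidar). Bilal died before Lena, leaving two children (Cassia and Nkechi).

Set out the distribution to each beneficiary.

Sibyl: $432,000; Nuria: $120,000; Miko: $120,000; Jessamy: $120,000; Vidar: $120,000; Cassia: $120,000; Nkechi: $120,000

Sibyl takes three-eighths of $1,152,000 = $432,000. The remaining $720,000 passes to the descendants.
No child survives, so the initial division is made at the grandchildren's generation.
The descendants' portion ($720,000) is divided into 6 shares of $120,000: Nuria, Miko, Jessamy, Vidar, Cassia, and Nkechi each take $120,000.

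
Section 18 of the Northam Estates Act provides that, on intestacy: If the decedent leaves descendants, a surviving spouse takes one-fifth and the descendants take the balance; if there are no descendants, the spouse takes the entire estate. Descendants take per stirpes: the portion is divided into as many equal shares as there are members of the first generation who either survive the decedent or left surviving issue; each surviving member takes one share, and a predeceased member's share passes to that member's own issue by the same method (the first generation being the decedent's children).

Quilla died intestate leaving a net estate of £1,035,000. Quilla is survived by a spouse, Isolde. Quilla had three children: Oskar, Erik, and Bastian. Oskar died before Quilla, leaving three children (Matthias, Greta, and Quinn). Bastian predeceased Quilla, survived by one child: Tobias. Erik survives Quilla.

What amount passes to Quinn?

Quinn receives £92,000.

Isolde takes one-fifth of £1,035,000 = £207,000. The remaining £828,000 passes to the descendants.
The descendants' portion (£828,000) is divided into 3 shares of £276,000: Erik takes £276,000; Oskar's £276,000 share passes to Oskar's issue; Bastian's £276,000 share passes to Bastian's issue.
Oskar's share (£276,000) is divided into 3 shares of £92,000: Matthias, Greta, and Quinn each take £92,000.
Bastian's share (£276,000) passes entirely to Tobias.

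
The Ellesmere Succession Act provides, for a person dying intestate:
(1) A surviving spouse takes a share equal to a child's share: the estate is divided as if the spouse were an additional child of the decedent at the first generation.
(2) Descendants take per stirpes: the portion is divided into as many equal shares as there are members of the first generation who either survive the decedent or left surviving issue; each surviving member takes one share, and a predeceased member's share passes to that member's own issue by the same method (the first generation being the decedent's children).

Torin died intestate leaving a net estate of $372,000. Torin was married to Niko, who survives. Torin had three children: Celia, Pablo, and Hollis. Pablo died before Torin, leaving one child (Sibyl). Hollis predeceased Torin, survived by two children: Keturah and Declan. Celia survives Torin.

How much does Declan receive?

Declan receives $46,500.

The spouse counts as an additional share at the children's level, so there are 4 primary shares of $93,000. Niko takes one such share ($93,000).
The children's combined portion ($279,000) is divided into 3 shares of $93,000: Celia takes $93,000; Pablo's $93,000 share passes to Pablo's issue; Hollis's $93,000 share passes to Hollis's issue.
Pablo's share ($93,000) passes entirely to Sibyl.
Hollis's share ($93,000) is divided into 2 shares of $46,500: Keturah and Declan each take $46,500.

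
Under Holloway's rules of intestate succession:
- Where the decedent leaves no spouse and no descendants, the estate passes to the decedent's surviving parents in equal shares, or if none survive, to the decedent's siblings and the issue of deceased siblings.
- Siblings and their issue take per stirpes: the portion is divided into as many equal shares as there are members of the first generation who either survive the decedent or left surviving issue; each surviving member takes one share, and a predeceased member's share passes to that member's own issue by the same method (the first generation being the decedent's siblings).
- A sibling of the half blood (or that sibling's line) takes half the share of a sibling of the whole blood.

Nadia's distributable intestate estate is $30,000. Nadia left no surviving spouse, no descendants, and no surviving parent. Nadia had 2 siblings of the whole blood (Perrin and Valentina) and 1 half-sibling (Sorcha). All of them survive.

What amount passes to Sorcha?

Sorcha receives $6,000.

The entire $30,000 passes to the siblings and their issue.
Counting each half-blood sibling's line as half a unit, there are 5/2 units in $30,000, so one unit is $12,000. Whole-blood lines (Perrin and Valentina) take $12,000 each; half-blood lines (Sorcha) take $6,000 each.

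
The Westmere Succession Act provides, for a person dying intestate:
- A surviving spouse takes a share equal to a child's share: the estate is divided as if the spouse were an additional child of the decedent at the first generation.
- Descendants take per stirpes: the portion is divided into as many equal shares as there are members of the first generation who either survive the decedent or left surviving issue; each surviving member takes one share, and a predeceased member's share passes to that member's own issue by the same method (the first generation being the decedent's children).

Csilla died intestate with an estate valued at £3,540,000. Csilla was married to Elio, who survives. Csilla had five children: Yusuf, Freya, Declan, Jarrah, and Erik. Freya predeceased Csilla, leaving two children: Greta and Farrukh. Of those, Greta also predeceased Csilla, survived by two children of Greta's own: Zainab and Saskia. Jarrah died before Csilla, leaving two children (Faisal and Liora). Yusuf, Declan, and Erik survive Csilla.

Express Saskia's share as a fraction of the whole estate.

Saskia receives 1/24 of the estate.

The spouse counts as an additional share at the children's level, so there are 6 primary shares of £590,000. Elio takes one such share (£590,000).
The children's combined portion (£2,950,000) is divided into 5 shares of £590,000: Yusuf, Declan, and Erik each take £590,000; Freya's £590,000 share passes to Freya's issue; Jarrah's £590,000 share passes to Jarrah's issue.
Freya's share (£590,000) is divided into 2 shares of £295,000: Farrukh takes £295,000; Greta's £295,000 share passes to Greta's issue.
Greta's share (£295,000) is divided into 2 shares of £147,500: Zainab and Saskia each take £147,500.
Jarrah's share (£590,000) is divided into 2 shares of £295,000: Faisal and Liora each take £295,000.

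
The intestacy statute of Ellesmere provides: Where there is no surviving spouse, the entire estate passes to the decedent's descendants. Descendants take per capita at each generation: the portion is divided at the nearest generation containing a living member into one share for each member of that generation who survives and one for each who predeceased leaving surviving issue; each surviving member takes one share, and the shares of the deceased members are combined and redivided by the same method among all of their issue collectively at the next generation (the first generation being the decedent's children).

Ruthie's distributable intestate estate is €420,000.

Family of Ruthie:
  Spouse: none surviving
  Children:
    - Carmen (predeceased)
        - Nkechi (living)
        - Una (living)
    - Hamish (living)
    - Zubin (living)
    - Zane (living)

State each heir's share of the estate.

Nkechi: €52,500; Una: €52,500; Hamish: €105,000; Zubin: €105,000; Zane: €105,000

The entire €420,000 passes to the descendants.
That amount (€420,000) is divided at the children's generation into 4 shares of €105,000. Hamish, Zubin, and Zane each take €105,000. The remaining share for the deceased Carmen (€105,000) is carried to the next generation.
That pool (€105,000) is divided at the grandchildren's generation equally among Nkechi and Una: €52,500 each.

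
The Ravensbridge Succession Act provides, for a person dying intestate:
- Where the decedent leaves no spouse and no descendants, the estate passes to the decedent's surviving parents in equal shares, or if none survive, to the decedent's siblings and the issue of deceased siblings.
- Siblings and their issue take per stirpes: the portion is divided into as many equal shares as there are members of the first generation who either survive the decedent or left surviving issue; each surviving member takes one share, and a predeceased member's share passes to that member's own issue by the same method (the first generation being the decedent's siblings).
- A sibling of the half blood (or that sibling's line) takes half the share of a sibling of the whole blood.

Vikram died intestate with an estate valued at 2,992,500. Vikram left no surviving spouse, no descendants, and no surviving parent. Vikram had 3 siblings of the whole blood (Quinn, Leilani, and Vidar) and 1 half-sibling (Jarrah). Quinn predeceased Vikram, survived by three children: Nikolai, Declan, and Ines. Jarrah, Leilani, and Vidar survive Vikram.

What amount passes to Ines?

The entire 2,992,500 passes to the siblings and their issue.
Counting each half-blood sibling's line as half a unit, there are 7/2 units in 2,992,500, so one unit is 855,000. Whole-blood lines (Quinn, Leilani, and Vidar) take 855,000 each; half-blood lines (Jarrah) take 427,500 each.
Quinn's share (855,000) is divided into 3 shares of 285,000: Nikolai, Declan, and Ines each take 285,000.

Ines receives 285,000.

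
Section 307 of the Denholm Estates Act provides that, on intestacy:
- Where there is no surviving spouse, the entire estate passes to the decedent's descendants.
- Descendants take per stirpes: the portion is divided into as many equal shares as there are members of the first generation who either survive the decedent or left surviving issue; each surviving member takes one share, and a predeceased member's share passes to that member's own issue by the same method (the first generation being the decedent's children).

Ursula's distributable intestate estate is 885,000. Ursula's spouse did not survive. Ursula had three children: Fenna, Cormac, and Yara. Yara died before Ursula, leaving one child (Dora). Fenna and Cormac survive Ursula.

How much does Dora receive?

Dora receives 295,000.

The entire 885,000 passes to the descendants.
That amount (885,000) is divided into 3 shares of 295,000: Fenna and Cormac each take 295,000; Yara's 295,000 share passes to Yara's issue.
Yara's share (295,000) passes entirely to Dora.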